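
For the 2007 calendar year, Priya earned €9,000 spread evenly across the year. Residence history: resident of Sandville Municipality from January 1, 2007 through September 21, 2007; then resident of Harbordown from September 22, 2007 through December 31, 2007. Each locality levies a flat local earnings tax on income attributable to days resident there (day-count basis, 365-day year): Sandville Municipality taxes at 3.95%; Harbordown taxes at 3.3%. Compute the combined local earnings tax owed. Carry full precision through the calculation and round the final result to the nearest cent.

€339.31

Sandville Municipality, January 1 – September 21, 2007: 264 days → €9,000 × 3.95% × 264/365 = €257.1288
Harbordown, September 22 – December 31, 2007: 101 days → €9,000 × 3.3% × 101/365 = €82.1836
Total = €339.3123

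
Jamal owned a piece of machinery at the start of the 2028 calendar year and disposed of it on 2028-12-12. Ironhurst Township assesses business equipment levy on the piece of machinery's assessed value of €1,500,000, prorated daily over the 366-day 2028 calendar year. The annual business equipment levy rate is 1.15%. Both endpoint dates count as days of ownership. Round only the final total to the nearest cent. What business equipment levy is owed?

Days held (2028-01-01 to 2028-12-12): 347 out of 366
Tax = €1,500,000 × 1.15% × 347/366 = €16,354.5082

€16,354.51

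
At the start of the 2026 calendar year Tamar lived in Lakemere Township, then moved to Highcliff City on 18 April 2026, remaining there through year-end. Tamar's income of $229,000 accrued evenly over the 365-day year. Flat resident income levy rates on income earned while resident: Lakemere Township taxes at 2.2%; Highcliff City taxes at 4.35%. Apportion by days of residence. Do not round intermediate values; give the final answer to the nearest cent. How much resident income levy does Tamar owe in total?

$8,518.17

Lakemere Township, 1 January – 17 April 2026: 107 days → $229,000 × 2.2% × 107/365 = $1,476.8932
Highcliff City, 18 April – 31 December 2026: 258 days → $229,000 × 4.35% × 258/365 = $7,041.2795
Total = $8,518.1726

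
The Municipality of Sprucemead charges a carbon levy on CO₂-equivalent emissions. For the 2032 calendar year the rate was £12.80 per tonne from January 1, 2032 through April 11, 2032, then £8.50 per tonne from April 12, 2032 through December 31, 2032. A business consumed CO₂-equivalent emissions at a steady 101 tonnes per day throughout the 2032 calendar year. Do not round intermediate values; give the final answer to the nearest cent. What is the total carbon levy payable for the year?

£358509.60

January 1 – April 11, 2032: 102 days × 101 tonnes/day = 10,302 tonnes at £12.80/tonne → £131865.60
April 12 – December 31, 2032: 264 days × 101 tonnes/day = 26,664 tonnes at £8.50/tonne → £226644.00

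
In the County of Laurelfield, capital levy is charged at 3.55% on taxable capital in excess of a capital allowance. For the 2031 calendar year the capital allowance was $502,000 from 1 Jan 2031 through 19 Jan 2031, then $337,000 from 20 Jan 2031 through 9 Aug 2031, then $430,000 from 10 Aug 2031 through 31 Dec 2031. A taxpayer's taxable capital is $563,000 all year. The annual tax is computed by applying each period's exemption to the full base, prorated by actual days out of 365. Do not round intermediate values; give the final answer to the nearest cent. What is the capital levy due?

1 Jan – 19 Jan 2031: 19 days, exemption $502,000 → ($563,000 − $502,000) × 3.55% × 19/365 = $112.7247
20 Jan – 9 Aug 2031: 202 days, exemption $337,000 → ($563,000 − $337,000) × 3.55% × 202/365 = $4,440.1260
10 Aug – 31 Dec 2031: 144 days, exemption $430,000 → ($563,000 − $430,000) × 3.55% × 144/365 = $1,862.7288
Total = $6,415.5795

$6,415.58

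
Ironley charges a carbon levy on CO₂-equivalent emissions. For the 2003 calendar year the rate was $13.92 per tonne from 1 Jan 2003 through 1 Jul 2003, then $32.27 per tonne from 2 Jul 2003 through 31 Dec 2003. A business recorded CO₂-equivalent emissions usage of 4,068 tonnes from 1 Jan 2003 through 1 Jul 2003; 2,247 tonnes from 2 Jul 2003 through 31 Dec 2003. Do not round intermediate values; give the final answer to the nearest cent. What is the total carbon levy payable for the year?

$129,137.25

1 Jan – 1 Jul 2003: 4,068 tonnes at $13.92/tonne → $56,626.56
2 Jul – 31 Dec 2003: 2,247 tonnes at $32.27/tonne → $72,510.69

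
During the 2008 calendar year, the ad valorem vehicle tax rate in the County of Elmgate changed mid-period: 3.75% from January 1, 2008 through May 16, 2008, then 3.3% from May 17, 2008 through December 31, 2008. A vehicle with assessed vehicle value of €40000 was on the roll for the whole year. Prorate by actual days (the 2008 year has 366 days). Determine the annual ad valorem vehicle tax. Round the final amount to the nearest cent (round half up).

€1387.38

January 1 – May 16, 2008: 137 days at 3.75% → €40000 × 3.75% × 137/366 = €561.4754
May 17 – December 31, 2008: 229 days at 3.3% → €40000 × 3.3% × 229/366 = €825.9016
Total = €1387.3770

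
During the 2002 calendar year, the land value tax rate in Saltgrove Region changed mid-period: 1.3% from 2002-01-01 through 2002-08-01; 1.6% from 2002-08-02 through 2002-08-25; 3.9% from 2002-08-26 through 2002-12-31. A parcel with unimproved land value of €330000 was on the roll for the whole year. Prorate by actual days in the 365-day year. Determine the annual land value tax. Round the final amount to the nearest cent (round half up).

€7363.97

2002-01-01 to 2002-08-01: 213 days at 1.3% → €330000 × 1.3% × 213/365 = €2503.4795
2002-08-02 to 2002-08-25: 24 days at 1.6% → €330000 × 1.6% × 24/365 = €347.1781
2002-08-26 to 2002-12-31: 128 days at 3.9% → €330000 × 3.9% × 128/365 = €4513.3151
Total = €7363.9726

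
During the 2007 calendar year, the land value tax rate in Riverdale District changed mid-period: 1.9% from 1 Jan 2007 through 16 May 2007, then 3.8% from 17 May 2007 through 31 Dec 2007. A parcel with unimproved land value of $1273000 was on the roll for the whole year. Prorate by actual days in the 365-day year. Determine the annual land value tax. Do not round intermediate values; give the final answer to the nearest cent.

$39361.86

1 Jan – 16 May 2007: 136 days at 1.9% → $1273000 × 1.9% × 136/365 = $9012.1425
17 May – 31 Dec 2007: 229 days at 3.8% → $1273000 × 3.8% × 229/365 = $30349.7151
Total = $39361.8575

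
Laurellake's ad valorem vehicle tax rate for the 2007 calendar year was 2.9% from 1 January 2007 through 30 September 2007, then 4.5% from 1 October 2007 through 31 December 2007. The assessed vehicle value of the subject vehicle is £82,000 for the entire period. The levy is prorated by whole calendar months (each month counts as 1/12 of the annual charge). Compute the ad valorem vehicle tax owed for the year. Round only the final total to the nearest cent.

1 January – 30 September 2007: 9 months at 2.9% → £82,000 × 2.9% × 9/12 = £1,783.5000
1 October – 31 December 2007: 3 months at 4.5% → £82,000 × 4.5% × 3/12 = £922.5000
Total = £2,706.0000

£2,706.00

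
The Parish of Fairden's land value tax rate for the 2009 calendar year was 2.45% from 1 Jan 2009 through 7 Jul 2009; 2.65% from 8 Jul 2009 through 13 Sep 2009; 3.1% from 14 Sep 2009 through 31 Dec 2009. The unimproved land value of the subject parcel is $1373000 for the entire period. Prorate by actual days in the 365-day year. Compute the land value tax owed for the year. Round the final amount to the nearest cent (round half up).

1 Jan – 7 Jul 2009: 188 days at 2.45% → $1373000 × 2.45% × 188/365 = $17326.1315
8 Jul – 13 Sep 2009: 68 days at 2.65% → $1373000 × 2.65% × 68/365 = $6778.4822
14 Sep – 31 Dec 2009: 109 days at 3.1% → $1373000 × 3.1% × 109/365 = $12710.5945
Total = $36815.2082

$36815.21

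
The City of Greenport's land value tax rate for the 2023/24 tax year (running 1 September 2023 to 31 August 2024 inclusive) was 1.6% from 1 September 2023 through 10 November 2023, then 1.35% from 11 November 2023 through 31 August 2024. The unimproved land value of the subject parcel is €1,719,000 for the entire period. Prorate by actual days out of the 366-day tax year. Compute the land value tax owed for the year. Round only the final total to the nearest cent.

1 September – 10 November 2023: 71 days at 1.6% → €1,719,000 × 1.6% × 71/366 = €5,335.4754
11 November 2023 – 31 August 2024: 295 days at 1.35% → €1,719,000 × 1.35% × 295/366 = €18,704.6926
Total = €24,040.1680

€24,040.17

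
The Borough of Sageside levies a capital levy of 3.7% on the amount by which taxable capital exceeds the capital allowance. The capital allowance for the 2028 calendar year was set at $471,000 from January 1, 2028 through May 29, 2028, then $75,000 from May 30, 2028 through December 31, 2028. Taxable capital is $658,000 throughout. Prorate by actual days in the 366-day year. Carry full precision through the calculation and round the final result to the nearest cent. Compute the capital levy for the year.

January 1 – May 29, 2028: 150 days, exemption $471,000 → ($658,000 − $471,000) × 3.7% × 150/366 = $2,835.6557
May 30 – December 31, 2028: 216 days, exemption $75,000 → ($658,000 − $75,000) × 3.7% × 216/366 = $12,730.4262
Total = $15,566.0820

$15,566.08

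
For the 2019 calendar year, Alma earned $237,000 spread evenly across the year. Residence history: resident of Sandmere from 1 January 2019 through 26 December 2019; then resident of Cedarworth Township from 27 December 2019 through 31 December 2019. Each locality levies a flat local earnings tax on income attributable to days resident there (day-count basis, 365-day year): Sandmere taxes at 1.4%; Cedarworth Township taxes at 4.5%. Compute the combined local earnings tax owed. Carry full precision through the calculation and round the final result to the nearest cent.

$3,418.64

Sandmere, 1 January – 26 December 2019: 360 days → $237,000 × 1.4% × 360/365 = $3,272.5479
Cedarworth Township, 27 December – 31 December 2019: 5 days → $237,000 × 4.5% × 5/365 = $146.0959
Total = $3,418.6438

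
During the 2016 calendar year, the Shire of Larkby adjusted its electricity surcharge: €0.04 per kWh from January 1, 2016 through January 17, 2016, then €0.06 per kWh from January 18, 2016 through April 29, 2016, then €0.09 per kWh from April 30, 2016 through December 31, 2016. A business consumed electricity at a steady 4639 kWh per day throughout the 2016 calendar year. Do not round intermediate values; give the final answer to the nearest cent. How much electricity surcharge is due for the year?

€134531.00

January 1 – January 17, 2016: 17 days × 4639 kWh/day = 78,863 kWh at €0.04/kWh → €3154.52
January 18 – April 29, 2016: 103 days × 4639 kWh/day = 477,817 kWh at €0.06/kWh → €28669.02
April 30 – December 31, 2016: 246 days × 4639 kWh/day = 1,141,194 kWh at €0.09/kWh → €102707.46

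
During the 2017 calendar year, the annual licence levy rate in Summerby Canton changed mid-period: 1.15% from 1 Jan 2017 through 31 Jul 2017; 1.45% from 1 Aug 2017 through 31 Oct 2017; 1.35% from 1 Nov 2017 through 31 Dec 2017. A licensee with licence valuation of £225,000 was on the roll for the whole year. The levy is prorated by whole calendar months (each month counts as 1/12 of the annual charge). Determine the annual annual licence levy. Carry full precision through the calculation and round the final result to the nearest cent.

1 Jan – 31 Jul 2017: 7 months at 1.15% → £225,000 × 1.15% × 7/12 = £1,509.3750
1 Aug – 31 Oct 2017: 3 months at 1.45% → £225,000 × 1.45% × 3/12 = £815.6250
1 Nov – 31 Dec 2017: 2 months at 1.35% → £225,000 × 1.35% × 2/12 = £506.2500
Total = £2,831.2500

£2,831.25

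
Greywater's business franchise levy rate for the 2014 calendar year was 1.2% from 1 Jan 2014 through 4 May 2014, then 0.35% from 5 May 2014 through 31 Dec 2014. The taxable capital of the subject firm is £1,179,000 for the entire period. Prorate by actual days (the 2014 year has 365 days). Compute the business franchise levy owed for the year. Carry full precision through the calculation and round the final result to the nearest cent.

£7,531.06

1 Jan – 4 May 2014: 124 days at 1.2% → £1,179,000 × 1.2% × 124/365 = £4,806.4438
5 May – 31 Dec 2014: 241 days at 0.35% → £1,179,000 × 0.35% × 241/365 = £2,724.6205
Total = £7,531.0644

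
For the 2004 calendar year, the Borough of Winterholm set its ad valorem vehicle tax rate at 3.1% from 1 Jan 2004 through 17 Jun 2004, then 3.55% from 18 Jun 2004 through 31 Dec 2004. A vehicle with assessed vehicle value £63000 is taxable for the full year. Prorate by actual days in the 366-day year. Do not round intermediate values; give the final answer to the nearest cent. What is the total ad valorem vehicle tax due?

£2105.59

1 Jan – 17 Jun 2004: 169 days at 3.1% → £63000 × 3.1% × 169/366 = £901.7951
18 Jun – 31 Dec 2004: 197 days at 3.55% → £63000 × 3.55% × 197/366 = £1203.7992
Total = £2105.5943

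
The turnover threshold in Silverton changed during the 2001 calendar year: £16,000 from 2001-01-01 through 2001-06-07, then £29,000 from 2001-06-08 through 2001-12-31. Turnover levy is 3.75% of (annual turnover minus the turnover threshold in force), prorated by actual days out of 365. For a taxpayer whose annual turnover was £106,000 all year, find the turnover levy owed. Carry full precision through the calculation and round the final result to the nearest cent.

£3,098.53

2001-01-01 to 2001-06-07: 158 days, exemption £16,000 → (£106,000 − £16,000) × 3.75% × 158/365 = £1,460.9589
2001-06-08 to 2001-12-31: 207 days, exemption £29,000 → (£106,000 − £29,000) × 3.75% × 207/365 = £1,637.5685
Total = £3,098.5274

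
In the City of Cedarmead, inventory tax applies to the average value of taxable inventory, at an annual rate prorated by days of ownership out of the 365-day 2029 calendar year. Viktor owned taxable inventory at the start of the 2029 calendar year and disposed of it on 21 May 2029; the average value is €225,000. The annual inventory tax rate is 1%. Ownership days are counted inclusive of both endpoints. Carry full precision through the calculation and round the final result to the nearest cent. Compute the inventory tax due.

Days held (1 January – 21 May 2029): 141 out of 365
Tax = €225,000 × 1% × 141/365 = €869.1781

€869.18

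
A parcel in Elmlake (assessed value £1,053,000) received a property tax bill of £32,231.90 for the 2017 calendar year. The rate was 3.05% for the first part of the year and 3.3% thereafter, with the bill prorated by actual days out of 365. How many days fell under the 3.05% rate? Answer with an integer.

349 days

Let d = days at the first rate; then 365 − d days at the second rate.
£1,053,000 × [3.05%·d + 3.3%·(365−d)] / 365 = £32,231.90
Solving gives d = 349, so the new rate took effect on December 16, 2017.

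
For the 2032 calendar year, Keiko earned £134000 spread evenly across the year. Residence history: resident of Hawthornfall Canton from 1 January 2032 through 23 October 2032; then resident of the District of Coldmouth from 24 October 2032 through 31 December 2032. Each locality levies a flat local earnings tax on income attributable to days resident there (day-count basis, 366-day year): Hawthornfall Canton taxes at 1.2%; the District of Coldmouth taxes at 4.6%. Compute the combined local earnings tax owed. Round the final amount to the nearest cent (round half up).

Hawthornfall Canton, 1 January – 23 October 2032: 297 days → £134000 × 1.2% × 297/366 = £1304.8525
The District of Coldmouth, 24 October – 31 December 2032: 69 days → £134000 × 4.6% × 69/366 = £1162.0656
Total = £2466.9180

£2466.92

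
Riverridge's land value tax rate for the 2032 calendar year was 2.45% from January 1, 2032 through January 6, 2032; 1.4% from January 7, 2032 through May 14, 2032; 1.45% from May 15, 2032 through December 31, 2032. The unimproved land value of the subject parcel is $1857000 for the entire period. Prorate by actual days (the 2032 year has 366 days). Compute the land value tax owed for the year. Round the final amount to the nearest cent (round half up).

January 1 – January 6, 2032: 6 days at 2.45% → $1857000 × 2.45% × 6/366 = $745.8443
January 7 – May 14, 2032: 129 days at 1.4% → $1857000 × 1.4% × 129/366 = $9163.2295
May 15 – December 31, 2032: 231 days at 1.45% → $1857000 × 1.45% × 231/366 = $16994.5943
Total = $26903.6680

$26903.67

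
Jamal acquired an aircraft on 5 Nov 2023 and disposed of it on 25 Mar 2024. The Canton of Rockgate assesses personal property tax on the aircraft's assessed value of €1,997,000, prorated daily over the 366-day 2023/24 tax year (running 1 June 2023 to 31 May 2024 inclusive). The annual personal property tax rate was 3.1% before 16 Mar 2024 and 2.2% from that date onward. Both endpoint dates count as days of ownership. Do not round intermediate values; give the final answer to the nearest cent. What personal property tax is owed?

5 Nov 2023 – 15 Mar 2024: 132 days at 3.1% → €1,997,000 × 3.1% × 132/366 = €22,327.1148
16 Mar – 25 Mar 2024: 10 days at 2.2% → €1,997,000 × 2.2% × 10/366 = €1,200.3825
Total = €23,527.4973

€23,527.50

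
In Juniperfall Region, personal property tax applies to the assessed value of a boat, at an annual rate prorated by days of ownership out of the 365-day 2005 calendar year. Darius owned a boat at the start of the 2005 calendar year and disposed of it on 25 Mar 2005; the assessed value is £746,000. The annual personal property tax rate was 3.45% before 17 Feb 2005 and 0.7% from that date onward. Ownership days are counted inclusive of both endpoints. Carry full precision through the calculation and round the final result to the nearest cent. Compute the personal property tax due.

£3,843.43

1 Jan – 16 Feb 2005: 47 days at 3.45% → £746,000 × 3.45% × 47/365 = £3,314.0795
17 Feb – 25 Mar 2005: 37 days at 0.7% → £746,000 × 0.7% × 37/365 = £529.3534
Total = £3,843.4329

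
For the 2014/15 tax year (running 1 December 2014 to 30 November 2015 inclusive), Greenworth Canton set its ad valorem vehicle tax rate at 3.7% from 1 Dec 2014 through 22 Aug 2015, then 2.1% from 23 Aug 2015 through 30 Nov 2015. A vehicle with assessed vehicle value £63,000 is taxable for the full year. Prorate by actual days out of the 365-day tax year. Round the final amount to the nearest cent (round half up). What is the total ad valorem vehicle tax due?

1 Dec 2014 – 22 Aug 2015: 265 days at 3.7% → £63,000 × 3.7% × 265/365 = £1,692.3699
23 Aug – 30 Nov 2015: 100 days at 2.1% → £63,000 × 2.1% × 100/365 = £362.4658
Total = £2,054.8356

£2,054.84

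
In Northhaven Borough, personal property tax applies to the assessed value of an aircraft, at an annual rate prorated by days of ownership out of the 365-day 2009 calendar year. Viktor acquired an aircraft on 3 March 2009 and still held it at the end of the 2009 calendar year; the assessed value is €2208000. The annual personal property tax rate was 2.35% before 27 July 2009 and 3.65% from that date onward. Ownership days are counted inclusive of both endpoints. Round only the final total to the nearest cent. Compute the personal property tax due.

€55641.60

3 March – 26 July 2009: 146 days at 2.35% → €2208000 × 2.35% × 146/365 = €20755.2000
27 July – 31 December 2009: 158 days at 3.65% → €2208000 × 3.65% × 158/365 = €34886.4000
Total = €55641.6000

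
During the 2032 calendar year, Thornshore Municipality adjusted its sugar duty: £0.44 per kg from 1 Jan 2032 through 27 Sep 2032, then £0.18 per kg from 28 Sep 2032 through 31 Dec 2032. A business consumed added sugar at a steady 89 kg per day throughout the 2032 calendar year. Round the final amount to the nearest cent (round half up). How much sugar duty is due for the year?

£12,134.26

1 Jan – 27 Sep 2032: 271 days × 89 kg/day = 24,119 kg at £0.44/kg → £10,612.36
28 Sep – 31 Dec 2032: 95 days × 89 kg/day = 8,455 kg at £0.18/kg → £1,521.90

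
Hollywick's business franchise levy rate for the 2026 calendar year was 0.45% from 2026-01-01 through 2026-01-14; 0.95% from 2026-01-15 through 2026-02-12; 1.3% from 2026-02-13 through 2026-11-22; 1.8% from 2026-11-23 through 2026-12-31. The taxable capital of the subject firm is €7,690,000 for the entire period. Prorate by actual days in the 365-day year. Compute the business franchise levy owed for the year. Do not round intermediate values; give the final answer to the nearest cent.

2026-01-01 to 2026-01-14: 14 days at 0.45% → €7,690,000 × 0.45% × 14/365 = €1,327.3151
2026-01-15 to 2026-02-12: 29 days at 0.95% → €7,690,000 × 0.95% × 29/365 = €5,804.3699
2026-02-13 to 2026-11-22: 283 days at 1.3% → €7,690,000 × 1.3% × 283/365 = €77,510.9863
2026-11-23 to 2026-12-31: 39 days at 1.8% → €7,690,000 × 1.8% × 39/365 = €14,790.0822
Total = €99,432.7534

€99,432.75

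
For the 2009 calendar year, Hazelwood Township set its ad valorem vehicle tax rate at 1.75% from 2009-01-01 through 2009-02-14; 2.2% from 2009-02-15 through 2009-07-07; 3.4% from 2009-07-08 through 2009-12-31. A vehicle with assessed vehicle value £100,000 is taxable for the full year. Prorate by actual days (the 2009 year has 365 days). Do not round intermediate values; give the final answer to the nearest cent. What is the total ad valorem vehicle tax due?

£2,726.44

2009-01-01 to 2009-02-14: 45 days at 1.75% → £100,000 × 1.75% × 45/365 = £215.7534
2009-02-15 to 2009-07-07: 143 days at 2.2% → £100,000 × 2.2% × 143/365 = £861.9178
2009-07-08 to 2009-12-31: 177 days at 3.4% → £100,000 × 3.4% × 177/365 = £1,648.7671
Total = £2,726.4384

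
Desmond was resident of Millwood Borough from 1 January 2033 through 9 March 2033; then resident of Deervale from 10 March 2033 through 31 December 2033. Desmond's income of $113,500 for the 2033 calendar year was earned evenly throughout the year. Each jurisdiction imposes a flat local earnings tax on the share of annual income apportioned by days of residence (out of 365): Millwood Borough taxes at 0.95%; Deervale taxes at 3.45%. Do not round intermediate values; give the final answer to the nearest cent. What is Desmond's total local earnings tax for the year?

Millwood Borough, 1 January – 9 March 2033: 68 days → $113,500 × 0.95% × 68/365 = $200.8795
Deervale, 10 March – 31 December 2033: 297 days → $113,500 × 3.45% × 297/365 = $3,186.2404
Total = $3,387.1199

$3,387.12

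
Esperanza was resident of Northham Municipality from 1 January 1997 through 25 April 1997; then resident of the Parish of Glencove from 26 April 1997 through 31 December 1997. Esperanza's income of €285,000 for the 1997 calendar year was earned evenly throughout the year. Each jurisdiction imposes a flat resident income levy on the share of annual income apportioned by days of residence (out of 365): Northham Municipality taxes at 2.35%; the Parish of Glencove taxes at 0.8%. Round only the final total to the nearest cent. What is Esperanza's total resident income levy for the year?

Northham Municipality, 1 January – 25 April 1997: 115 days → €285,000 × 2.35% × 115/365 = €2,110.1712
The Parish of Glencove, 26 April – 31 December 1997: 250 days → €285,000 × 0.8% × 250/365 = €1,561.6438
Total = €3,671.8151

€3,671.82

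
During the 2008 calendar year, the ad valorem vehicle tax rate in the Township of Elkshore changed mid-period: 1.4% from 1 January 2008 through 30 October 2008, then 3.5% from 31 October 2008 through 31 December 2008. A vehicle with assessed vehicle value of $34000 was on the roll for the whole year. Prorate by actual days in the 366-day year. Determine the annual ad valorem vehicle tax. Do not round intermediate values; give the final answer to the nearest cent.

$596.95

1 January – 30 October 2008: 304 days at 1.4% → $34000 × 1.4% × 304/366 = $395.3661
31 October – 31 December 2008: 62 days at 3.5% → $34000 × 3.5% × 62/366 = $201.5847
Total = $596.9508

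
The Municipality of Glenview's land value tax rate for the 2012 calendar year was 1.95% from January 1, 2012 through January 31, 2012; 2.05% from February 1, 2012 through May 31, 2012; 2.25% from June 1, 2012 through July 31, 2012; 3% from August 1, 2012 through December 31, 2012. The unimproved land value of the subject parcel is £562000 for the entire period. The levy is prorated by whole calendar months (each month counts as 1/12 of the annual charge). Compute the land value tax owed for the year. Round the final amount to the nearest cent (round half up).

January 1 – January 31, 2012: 1 month at 1.95% → £562000 × 1.95% × 1/12 = £913.2500
February 1 – May 31, 2012: 4 months at 2.05% → £562000 × 2.05% × 4/12 = £3840.3333
June 1 – July 31, 2012: 2 months at 2.25% → £562000 × 2.25% × 2/12 = £2107.5000
August 1 – December 31, 2012: 5 months at 3% → £562000 × 3% × 5/12 = £7025.0000
Total = £13886.0833

£13886.08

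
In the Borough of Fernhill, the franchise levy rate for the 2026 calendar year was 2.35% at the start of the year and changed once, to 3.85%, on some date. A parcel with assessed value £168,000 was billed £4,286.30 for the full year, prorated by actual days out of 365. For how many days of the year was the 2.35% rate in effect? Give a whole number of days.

316 days

Let d = days at the first rate; then 365 − d days at the second rate.
£168,000 × [2.35%·d + 3.85%·(365−d)] / 365 = £4,286.30
Solving gives d = 316, so the new rate took effect on 13 November 2026.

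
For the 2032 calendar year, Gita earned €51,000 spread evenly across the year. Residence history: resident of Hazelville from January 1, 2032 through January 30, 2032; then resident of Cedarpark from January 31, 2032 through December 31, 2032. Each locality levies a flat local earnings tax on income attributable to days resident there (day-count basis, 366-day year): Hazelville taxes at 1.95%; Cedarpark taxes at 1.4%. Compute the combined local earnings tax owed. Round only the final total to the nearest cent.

€736.99

Hazelville, January 1 – January 30, 2032: 30 days → €51,000 × 1.95% × 30/366 = €81.5164
Cedarpark, January 31 – December 31, 2032: 336 days → €51,000 × 1.4% × 336/366 = €655.4754
Total = €736.9918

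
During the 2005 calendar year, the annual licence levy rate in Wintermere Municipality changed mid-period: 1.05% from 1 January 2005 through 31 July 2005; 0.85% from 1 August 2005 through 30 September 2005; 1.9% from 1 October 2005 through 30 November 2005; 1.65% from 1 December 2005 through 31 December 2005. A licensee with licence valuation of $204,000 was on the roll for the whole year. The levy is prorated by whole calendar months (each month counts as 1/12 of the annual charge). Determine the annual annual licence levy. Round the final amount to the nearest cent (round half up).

1 January – 31 July 2005: 7 months at 1.05% → $204,000 × 1.05% × 7/12 = $1,249.5000
1 August – 30 September 2005: 2 months at 0.85% → $204,000 × 0.85% × 2/12 = $289.0000
1 October – 30 November 2005: 2 months at 1.9% → $204,000 × 1.9% × 2/12 = $646.0000
1 December – 31 December 2005: 1 month at 1.65% → $204,000 × 1.65% × 1/12 = $280.5000
Total = $2,465.0000

$2,465.00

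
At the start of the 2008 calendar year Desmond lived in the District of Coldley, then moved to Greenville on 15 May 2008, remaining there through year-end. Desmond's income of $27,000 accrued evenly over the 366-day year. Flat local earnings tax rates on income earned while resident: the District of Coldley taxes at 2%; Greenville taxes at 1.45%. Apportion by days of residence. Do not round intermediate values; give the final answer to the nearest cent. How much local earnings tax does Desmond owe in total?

$446.27

The District of Coldley, 1 January – 14 May 2008: 135 days → $27,000 × 2% × 135/366 = $199.1803
Greenville, 15 May – 31 December 2008: 231 days → $27,000 × 1.45% × 231/366 = $247.0943
Total = $446.2746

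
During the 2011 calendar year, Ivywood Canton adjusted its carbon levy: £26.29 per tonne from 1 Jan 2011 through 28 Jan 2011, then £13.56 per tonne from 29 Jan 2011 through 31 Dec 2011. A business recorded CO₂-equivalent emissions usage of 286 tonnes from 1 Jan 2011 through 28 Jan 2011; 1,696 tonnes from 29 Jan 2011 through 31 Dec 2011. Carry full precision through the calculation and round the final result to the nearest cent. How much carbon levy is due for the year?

1 Jan – 28 Jan 2011: 286 tonnes at £26.29/tonne → £7,518.94
29 Jan – 31 Dec 2011: 1,696 tonnes at £13.56/tonne → £22,997.76

£30,516.70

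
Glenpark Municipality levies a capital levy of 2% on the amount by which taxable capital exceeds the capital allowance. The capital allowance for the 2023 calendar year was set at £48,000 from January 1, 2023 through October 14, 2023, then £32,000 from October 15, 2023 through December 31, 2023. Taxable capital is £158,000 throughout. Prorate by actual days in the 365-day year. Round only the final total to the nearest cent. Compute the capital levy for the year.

£2,268.38

January 1 – October 14, 2023: 287 days, exemption £48,000 → (£158,000 − £48,000) × 2% × 287/365 = £1,729.8630
October 15 – December 31, 2023: 78 days, exemption £32,000 → (£158,000 − £32,000) × 2% × 78/365 = £538.5205
Total = £2,268.3836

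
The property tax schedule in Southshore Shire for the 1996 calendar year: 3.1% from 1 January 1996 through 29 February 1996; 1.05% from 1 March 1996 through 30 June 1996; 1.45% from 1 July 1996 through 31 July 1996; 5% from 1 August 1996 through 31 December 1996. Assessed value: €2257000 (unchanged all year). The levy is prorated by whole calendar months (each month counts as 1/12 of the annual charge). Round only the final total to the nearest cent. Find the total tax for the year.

€69308.71

1 January – 29 February 1996: 2 months at 3.1% → €2257000 × 3.1% × 2/12 = €11661.1667
1 March – 30 June 1996: 4 months at 1.05% → €2257000 × 1.05% × 4/12 = €7899.5000
1 July – 31 July 1996: 1 month at 1.45% → €2257000 × 1.45% × 1/12 = €2727.2083
1 August – 31 December 1996: 5 months at 5% → €2257000 × 5% × 5/12 = €47020.8333
Total = €69308.7083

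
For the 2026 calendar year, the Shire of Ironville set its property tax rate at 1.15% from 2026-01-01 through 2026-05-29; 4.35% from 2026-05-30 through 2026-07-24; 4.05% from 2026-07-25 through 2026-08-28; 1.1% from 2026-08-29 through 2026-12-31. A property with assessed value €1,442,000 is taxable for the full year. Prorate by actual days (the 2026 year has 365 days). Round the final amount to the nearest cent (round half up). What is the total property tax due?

2026-01-01 to 2026-05-29: 149 days at 1.15% → €1,442,000 × 1.15% × 149/365 = €6,769.4986
2026-05-30 to 2026-07-24: 56 days at 4.35% → €1,442,000 × 4.35% × 56/365 = €9,623.8685
2026-07-25 to 2026-08-28: 35 days at 4.05% → €1,442,000 × 4.05% × 35/365 = €5,600.0959
2026-08-29 to 2026-12-31: 125 days at 1.1% → €1,442,000 × 1.1% × 125/365 = €5,432.1918
Total = €27,425.6548

€27,425.65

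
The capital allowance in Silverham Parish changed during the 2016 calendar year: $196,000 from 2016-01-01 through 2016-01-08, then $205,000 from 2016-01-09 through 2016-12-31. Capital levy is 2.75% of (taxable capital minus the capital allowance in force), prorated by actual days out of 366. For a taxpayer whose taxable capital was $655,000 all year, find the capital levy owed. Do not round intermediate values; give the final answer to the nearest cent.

$12,380.41

2016-01-01 to 2016-01-08: 8 days, exemption $196,000 → ($655,000 − $196,000) × 2.75% × 8/366 = $275.9016
2016-01-09 to 2016-12-31: 358 days, exemption $205,000 → ($655,000 − $205,000) × 2.75% × 358/366 = $12,104.5082
Total = $12,380.4098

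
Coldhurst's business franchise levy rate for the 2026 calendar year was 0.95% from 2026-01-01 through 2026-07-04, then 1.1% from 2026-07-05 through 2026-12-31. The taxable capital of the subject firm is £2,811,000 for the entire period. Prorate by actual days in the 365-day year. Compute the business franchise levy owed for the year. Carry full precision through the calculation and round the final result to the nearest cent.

£28,783.87

2026-01-01 to 2026-07-04: 185 days at 0.95% → £2,811,000 × 0.95% × 185/365 = £13,535.1575
2026-07-05 to 2026-12-31: 180 days at 1.1% → £2,811,000 × 1.1% × 180/365 = £15,248.7123
Total = £28,783.8699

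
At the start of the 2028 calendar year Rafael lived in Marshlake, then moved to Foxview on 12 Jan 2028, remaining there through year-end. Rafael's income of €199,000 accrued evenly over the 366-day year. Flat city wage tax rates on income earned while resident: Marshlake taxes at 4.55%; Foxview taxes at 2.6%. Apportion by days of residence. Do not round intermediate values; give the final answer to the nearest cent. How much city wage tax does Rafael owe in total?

€5,290.63

Marshlake, 1 Jan – 11 Jan 2028: 11 days → €199,000 × 4.55% × 11/366 = €272.1298
Foxview, 12 Jan – 31 Dec 2028: 355 days → €199,000 × 2.6% × 355/366 = €5,018.4973
Total = €5,290.6270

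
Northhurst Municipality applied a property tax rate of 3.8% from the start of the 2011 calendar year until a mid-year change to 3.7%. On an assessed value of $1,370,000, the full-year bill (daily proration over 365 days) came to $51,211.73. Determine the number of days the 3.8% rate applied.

139 days

Let d = days at the first rate; then 365 − d days at the second rate.
$1,370,000 × [3.8%·d + 3.7%·(365−d)] / 365 = $51,211.73
Solving gives d = 139, so the new rate took effect on May 20, 2011.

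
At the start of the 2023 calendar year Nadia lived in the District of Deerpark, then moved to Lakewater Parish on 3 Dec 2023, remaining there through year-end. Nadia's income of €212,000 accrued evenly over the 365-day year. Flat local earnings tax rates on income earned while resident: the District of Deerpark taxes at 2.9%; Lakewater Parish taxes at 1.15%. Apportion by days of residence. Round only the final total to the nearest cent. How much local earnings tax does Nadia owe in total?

The District of Deerpark, 1 Jan – 2 Dec 2023: 336 days → €212,000 × 2.9% × 336/365 = €5,659.5288
Lakewater Parish, 3 Dec – 31 Dec 2023: 29 days → €212,000 × 1.15% × 29/365 = €193.7041
Total = €5,853.2329

€5,853.23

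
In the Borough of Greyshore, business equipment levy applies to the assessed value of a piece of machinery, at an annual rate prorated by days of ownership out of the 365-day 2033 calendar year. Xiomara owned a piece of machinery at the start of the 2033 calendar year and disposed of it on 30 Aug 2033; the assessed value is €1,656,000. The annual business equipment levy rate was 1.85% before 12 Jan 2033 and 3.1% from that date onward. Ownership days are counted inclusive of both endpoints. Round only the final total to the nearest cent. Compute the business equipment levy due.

1 Jan – 11 Jan 2033: 11 days at 1.85% → €1,656,000 × 1.85% × 11/365 = €923.2767
12 Jan – 30 Aug 2033: 231 days at 3.1% → €1,656,000 × 3.1% × 231/365 = €32,489.3589
Total = €33,412.6356

€33,412.64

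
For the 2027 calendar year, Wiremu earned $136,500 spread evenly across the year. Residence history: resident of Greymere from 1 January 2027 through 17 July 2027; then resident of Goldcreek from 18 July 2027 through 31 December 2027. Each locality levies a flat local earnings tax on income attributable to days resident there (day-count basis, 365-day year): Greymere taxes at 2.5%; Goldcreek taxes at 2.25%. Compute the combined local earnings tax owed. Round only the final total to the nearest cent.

Greymere, 1 January – 17 July 2027: 198 days → $136,500 × 2.5% × 198/365 = $1,851.1644
Goldcreek, 18 July – 31 December 2027: 167 days → $136,500 × 2.25% × 167/365 = $1,405.2021
Total = $3,256.3664

$3,256.37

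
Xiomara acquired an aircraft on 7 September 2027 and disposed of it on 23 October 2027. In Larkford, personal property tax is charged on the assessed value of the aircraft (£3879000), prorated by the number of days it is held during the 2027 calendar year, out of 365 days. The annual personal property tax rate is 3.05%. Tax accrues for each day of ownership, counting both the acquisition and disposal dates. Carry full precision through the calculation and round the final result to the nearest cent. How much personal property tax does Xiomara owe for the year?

Days held (7 September – 23 October 2027): 47 out of 365
Tax = £3879000 × 3.05% × 47/365 = £15234.3740

£15234.37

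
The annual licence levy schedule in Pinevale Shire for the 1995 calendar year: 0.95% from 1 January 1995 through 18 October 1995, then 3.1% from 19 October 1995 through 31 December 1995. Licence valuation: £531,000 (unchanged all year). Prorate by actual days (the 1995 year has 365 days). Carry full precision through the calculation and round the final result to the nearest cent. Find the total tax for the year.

1 January – 18 October 1995: 291 days at 0.95% → £531,000 × 0.95% × 291/365 = £4,021.7795
19 October – 31 December 1995: 74 days at 3.1% → £531,000 × 3.1% × 74/365 = £3,337.2986
Total = £7,359.0781

£7,359.08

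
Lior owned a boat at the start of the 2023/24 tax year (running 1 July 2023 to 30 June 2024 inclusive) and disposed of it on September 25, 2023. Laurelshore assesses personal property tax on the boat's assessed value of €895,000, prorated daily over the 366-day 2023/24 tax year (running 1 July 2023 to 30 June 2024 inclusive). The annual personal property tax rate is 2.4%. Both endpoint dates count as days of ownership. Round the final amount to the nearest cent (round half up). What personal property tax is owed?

€5,105.90

Days held (July 1 – September 25, 2023): 87 out of 366
Tax = €895,000 × 2.4% × 87/366 = €5,105.9016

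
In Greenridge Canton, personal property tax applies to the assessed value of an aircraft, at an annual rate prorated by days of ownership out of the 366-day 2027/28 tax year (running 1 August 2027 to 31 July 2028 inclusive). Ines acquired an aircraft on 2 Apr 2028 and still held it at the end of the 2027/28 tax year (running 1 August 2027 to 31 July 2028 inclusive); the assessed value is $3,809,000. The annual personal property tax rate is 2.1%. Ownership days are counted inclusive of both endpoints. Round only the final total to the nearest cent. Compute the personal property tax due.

Days held (2 Apr – 31 Jul 2028): 121 out of 366
Tax = $3,809,000 × 2.1% × 121/366 = $26,444.4508

$26,444.45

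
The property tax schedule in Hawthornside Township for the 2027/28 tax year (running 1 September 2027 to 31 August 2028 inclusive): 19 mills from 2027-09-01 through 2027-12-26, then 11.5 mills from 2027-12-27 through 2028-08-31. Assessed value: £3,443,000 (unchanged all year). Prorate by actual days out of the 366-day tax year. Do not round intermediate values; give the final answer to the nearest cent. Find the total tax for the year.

£47,849.23

2027-09-01 to 2027-12-26: 117 days at 19 mills → £3,443,000 × 1.9% × 117/366 = £20,911.9918
2027-12-27 to 2028-08-31: 249 days at 11.5 mills → £3,443,000 × 1.15% × 249/366 = £26,937.2418
Total = £47,849.2336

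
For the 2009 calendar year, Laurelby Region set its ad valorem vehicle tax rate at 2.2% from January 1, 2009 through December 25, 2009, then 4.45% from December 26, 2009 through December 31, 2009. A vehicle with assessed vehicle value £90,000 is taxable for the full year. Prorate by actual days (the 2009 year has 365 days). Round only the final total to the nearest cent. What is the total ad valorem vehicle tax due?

£2,013.29

January 1 – December 25, 2009: 359 days at 2.2% → £90,000 × 2.2% × 359/365 = £1,947.4521
December 26 – December 31, 2009: 6 days at 4.45% → £90,000 × 4.45% × 6/365 = £65.8356
Total = £2,013.2877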